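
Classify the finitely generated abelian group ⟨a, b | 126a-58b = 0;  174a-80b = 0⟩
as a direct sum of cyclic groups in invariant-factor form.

Answer: M ≅ ℤ/2 ⊕ ℤ/6

Derivation:
rank_ℚ(R)=2; free=2−2=0
SNF(R) diag = [2, 6] → torsion [2, 6]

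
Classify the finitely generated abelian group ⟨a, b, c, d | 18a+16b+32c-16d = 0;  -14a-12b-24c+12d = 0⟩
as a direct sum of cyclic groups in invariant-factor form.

rank_ℚ(R)=2; free=4−2=2
SNF(R) diag = [2, 4] → torsion [2, 4]

Answer: M ≅ ℤ^2 ⊕ ℤ/2 ⊕ ℤ/4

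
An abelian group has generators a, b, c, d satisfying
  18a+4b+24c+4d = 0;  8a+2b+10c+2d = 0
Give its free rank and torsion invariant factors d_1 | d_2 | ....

Answer: M ≅ ℤ^2 ⊕ ℤ/2 ⊕ ℤ/2

Derivation:
rank_ℚ(R)=2; free=4−2=2
SNF(R) diag = [2, 2] → torsion [2, 2]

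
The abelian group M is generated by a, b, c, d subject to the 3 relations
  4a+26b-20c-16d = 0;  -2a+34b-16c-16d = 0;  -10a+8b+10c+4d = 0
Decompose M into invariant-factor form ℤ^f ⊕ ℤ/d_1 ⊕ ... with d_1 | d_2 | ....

rank_ℚ(R)=3; free=4−3=1
SNF(R) diag = [2, 2, 6] → torsion [2, 2, 6]

Answer: M ≅ ℤ^1 ⊕ ℤ/2 ⊕ ℤ/2 ⊕ ℤ/6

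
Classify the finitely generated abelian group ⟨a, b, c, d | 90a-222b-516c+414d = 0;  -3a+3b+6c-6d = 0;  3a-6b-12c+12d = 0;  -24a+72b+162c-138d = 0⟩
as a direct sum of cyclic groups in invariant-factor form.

rank_ℚ(R)=4; free=4−4=0
SNF(R) diag = [3, 3, 6, 18] → torsion [3, 3, 6, 18]

Answer: M ≅ ℤ/3 ⊕ ℤ/3 ⊕ ℤ/6 ⊕ ℤ/18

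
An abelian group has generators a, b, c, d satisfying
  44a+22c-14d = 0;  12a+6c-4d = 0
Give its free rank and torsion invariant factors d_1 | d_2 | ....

Answer: M ≅ ℤ^2 ⊕ ℤ/2 ⊕ ℤ/2

Derivation:
rank_ℚ(R)=2; free=4−2=2
SNF(R) diag = [2, 2] → torsion [2, 2]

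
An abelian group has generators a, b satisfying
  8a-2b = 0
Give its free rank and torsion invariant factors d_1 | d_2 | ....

rank_ℚ(R)=1; free=2−1=1
SNF(R) diag = [2] → torsion [2]

Answer: M ≅ ℤ^1 ⊕ ℤ/2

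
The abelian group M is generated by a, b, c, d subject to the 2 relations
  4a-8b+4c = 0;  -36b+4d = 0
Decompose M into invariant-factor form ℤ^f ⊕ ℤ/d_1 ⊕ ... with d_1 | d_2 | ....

rank_ℚ(R)=2; free=4−2=2
SNF(R) diag = [4, 4] → torsion [4, 4]

Answer: M ≅ ℤ^2 ⊕ ℤ/4 ⊕ ℤ/4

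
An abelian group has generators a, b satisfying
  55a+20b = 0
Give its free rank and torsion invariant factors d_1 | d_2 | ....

rank_ℚ(R)=1; free=2−1=1
SNF(R) diag = [5] → torsion [5]

Answer: M ≅ ℤ^1 ⊕ ℤ/5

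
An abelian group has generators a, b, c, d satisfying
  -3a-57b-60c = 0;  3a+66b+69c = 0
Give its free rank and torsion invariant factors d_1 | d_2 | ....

rank_ℚ(R)=2; free=4−2=2
SNF(R) diag = [3, 9] → torsion [3, 9]

Answer: M ≅ ℤ^2 ⊕ ℤ/3 ⊕ ℤ/9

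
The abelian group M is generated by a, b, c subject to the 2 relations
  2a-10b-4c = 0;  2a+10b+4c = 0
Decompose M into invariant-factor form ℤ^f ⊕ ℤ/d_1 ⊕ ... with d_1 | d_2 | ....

rank_ℚ(R)=2; free=3−2=1
SNF(R) diag = [2, 4] → torsion [2, 4]

Answer: M ≅ ℤ^1 ⊕ ℤ/2 ⊕ ℤ/4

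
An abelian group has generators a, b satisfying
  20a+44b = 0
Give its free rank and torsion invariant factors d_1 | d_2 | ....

Answer: M ≅ ℤ^1 ⊕ ℤ/4

Derivation:
rank_ℚ(R)=1; free=2−1=1
SNF(R) diag = [4] → torsion [4]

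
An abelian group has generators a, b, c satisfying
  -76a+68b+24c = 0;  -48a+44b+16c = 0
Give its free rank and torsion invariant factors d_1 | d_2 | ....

Answer: M ≅ ℤ^1 ⊕ ℤ/4 ⊕ ℤ/4

Derivation:
rank_ℚ(R)=2; free=3−2=1
SNF(R) diag = [4, 4] → torsion [4, 4]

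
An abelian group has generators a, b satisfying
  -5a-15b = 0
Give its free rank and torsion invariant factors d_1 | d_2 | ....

rank_ℚ(R)=1; free=2−1=1
SNF(R) diag = [5] → torsion [5]

Answer: M ≅ ℤ^1 ⊕ ℤ/5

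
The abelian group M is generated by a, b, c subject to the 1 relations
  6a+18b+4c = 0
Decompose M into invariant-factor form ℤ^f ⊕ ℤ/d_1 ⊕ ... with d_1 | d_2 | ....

Answer: M ≅ ℤ^2 ⊕ ℤ/2

Derivation:
rank_ℚ(R)=1; free=3−1=2
SNF(R) diag = [2] → torsion [2]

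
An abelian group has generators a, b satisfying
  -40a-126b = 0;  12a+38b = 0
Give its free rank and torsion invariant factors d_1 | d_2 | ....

Answer: M ≅ ℤ/2 ⊕ ℤ/4

Derivation:
rank_ℚ(R)=2; free=2−2=0
SNF(R) diag = [2, 4] → torsion [2, 4]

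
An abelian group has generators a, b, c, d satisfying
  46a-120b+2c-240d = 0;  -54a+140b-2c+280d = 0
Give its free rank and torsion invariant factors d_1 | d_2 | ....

rank_ℚ(R)=2; free=4−2=2
SNF(R) diag = [2, 4] → torsion [2, 4]

Answer: M ≅ ℤ^2 ⊕ ℤ/2 ⊕ ℤ/4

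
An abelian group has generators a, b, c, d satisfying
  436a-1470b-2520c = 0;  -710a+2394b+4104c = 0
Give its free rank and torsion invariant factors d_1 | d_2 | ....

Answer: M ≅ ℤ^2 ⊕ ℤ/2 ⊕ ℤ/6

Derivation:
rank_ℚ(R)=2; free=4−2=2
SNF(R) diag = [2, 6] → torsion [2, 6]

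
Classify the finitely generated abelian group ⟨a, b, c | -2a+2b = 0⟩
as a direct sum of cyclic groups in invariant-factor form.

Answer: M ≅ ℤ^2 ⊕ ℤ/2

Derivation:
rank_ℚ(R)=1; free=3−1=2
SNF(R) diag = [2] → torsion [2]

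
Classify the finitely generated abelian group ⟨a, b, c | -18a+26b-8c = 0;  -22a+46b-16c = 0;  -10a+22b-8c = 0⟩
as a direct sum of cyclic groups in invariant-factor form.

rank_ℚ(R)=3; free=3−3=0
SNF(R) diag = [2, 4, 8] → torsion [2, 4, 8]

Answer: M ≅ ℤ/2 ⊕ ℤ/4 ⊕ ℤ/8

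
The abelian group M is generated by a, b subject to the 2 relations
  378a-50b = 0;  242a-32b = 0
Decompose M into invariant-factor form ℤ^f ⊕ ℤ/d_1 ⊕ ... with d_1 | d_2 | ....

Answer: M ≅ ℤ/2 ⊕ ℤ/2

Derivation:
rank_ℚ(R)=2; free=2−2=0
SNF(R) diag = [2, 2] → torsion [2, 2]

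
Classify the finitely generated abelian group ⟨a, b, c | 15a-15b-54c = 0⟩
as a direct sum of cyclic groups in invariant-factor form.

rank_ℚ(R)=1; free=3−1=2
SNF(R) diag = [3] → torsion [3]

Answer: M ≅ ℤ^2 ⊕ ℤ/3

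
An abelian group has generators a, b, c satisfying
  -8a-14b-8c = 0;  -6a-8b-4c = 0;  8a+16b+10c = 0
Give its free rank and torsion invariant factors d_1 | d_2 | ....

Answer: M ≅ ℤ/2 ⊕ ℤ/2 ⊕ ℤ/2

Derivation:
rank_ℚ(R)=3; free=3−3=0
SNF(R) diag = [2, 2, 2] → torsion [2, 2, 2]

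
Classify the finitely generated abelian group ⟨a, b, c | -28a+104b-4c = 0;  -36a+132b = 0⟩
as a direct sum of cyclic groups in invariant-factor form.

rank_ℚ(R)=2; free=3−2=1
SNF(R) diag = [4, 12] → torsion [4, 12]

Answer: M ≅ ℤ^1 ⊕ ℤ/4 ⊕ ℤ/12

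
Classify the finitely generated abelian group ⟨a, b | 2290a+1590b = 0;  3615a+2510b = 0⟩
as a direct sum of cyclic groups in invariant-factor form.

rank_ℚ(R)=2; free=2−2=0
SNF(R) diag = [5, 10] → torsion [5, 10]

Answer: M ≅ ℤ/5 ⊕ ℤ/10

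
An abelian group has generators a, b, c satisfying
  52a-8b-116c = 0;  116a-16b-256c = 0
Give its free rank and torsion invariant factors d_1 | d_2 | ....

Answer: M ≅ ℤ^1 ⊕ ℤ/4 ⊕ ℤ/12

Derivation:
rank_ℚ(R)=2; free=3−2=1
SNF(R) diag = [4, 12] → torsion [4, 12]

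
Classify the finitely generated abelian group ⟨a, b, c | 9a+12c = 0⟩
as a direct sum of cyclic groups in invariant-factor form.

Answer: M ≅ ℤ^2 ⊕ ℤ/3

Derivation:
rank_ℚ(R)=1; free=3−1=2
SNF(R) diag = [3] → torsion [3]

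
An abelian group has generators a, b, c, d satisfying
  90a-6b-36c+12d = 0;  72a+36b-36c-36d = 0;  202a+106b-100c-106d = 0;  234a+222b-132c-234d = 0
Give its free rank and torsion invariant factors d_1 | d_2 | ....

rank_ℚ(R)=4; free=4−4=0
SNF(R) diag = [2, 6, 12, 36] → torsion [2, 6, 12, 36]

Answer: M ≅ ℤ/2 ⊕ ℤ/6 ⊕ ℤ/12 ⊕ ℤ/36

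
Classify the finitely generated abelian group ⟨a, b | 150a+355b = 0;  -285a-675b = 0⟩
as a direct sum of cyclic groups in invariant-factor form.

Answer: M ≅ ℤ/5 ⊕ ℤ/15

Derivation:
rank_ℚ(R)=2; free=2−2=0
SNF(R) diag = [5, 15] → torsion [5, 15]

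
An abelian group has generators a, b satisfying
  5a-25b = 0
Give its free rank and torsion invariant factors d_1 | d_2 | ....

rank_ℚ(R)=1; free=2−1=1
SNF(R) diag = [5] → torsion [5]

Answer: M ≅ ℤ^1 ⊕ ℤ/5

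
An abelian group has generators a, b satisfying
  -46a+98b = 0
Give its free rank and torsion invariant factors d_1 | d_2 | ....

rank_ℚ(R)=1; free=2−1=1
SNF(R) diag = [2] → torsion [2]

Answer: M ≅ ℤ^1 ⊕ ℤ/2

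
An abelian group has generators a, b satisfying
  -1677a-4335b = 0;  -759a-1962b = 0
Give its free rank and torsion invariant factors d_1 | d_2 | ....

rank_ℚ(R)=2; free=2−2=0
SNF(R) diag = [3, 3] → torsion [3, 3]

Answer: M ≅ ℤ/3 ⊕ ℤ/3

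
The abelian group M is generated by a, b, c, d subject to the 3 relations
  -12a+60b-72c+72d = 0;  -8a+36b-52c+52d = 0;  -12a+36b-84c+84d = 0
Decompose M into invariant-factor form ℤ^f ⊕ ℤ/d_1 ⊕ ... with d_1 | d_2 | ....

Answer: M ≅ ℤ^1 ⊕ ℤ/4 ⊕ ℤ/12 ⊕ ℤ/12

Derivation:
rank_ℚ(R)=3; free=4−3=1
SNF(R) diag = [4, 12, 12] → torsion [4, 12, 12]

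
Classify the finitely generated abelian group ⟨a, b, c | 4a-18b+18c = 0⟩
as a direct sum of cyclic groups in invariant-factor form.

Answer: M ≅ ℤ^2 ⊕ ℤ/2

Derivation:
rank_ℚ(R)=1; free=3−1=2
SNF(R) diag = [2] → torsion [2]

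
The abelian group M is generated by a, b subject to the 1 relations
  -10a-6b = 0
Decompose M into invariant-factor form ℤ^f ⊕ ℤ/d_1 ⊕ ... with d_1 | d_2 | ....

Answer: M ≅ ℤ^1 ⊕ ℤ/2

Derivation:
rank_ℚ(R)=1; free=2−1=1
SNF(R) diag = [2] → torsion [2]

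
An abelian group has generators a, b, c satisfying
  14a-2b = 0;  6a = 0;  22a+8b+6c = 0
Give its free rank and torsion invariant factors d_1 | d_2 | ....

Answer: M ≅ ℤ/2 ⊕ ℤ/6 ⊕ ℤ/6

Derivation:
rank_ℚ(R)=3; free=3−3=0
SNF(R) diag = [2, 6, 6] → torsion [2, 6, 6]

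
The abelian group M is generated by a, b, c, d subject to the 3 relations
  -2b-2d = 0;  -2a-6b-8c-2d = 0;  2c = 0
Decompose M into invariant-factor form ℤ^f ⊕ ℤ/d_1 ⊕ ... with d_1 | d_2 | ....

rank_ℚ(R)=3; free=4−3=1
SNF(R) diag = [2, 2, 2] → torsion [2, 2, 2]

Answer: M ≅ ℤ^1 ⊕ ℤ/2 ⊕ ℤ/2 ⊕ ℤ/2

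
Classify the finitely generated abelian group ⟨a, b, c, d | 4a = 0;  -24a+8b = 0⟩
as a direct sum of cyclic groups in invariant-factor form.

rank_ℚ(R)=2; free=4−2=2
SNF(R) diag = [4, 8] → torsion [4, 8]

Answer: M ≅ ℤ^2 ⊕ ℤ/4 ⊕ ℤ/8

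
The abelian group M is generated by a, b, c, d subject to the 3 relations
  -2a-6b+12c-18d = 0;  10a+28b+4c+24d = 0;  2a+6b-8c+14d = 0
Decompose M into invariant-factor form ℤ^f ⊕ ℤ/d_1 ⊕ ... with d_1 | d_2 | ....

rank_ℚ(R)=3; free=4−3=1
SNF(R) diag = [2, 2, 4] → torsion [2, 2, 4]

Answer: M ≅ ℤ^1 ⊕ ℤ/2 ⊕ ℤ/2 ⊕ ℤ/4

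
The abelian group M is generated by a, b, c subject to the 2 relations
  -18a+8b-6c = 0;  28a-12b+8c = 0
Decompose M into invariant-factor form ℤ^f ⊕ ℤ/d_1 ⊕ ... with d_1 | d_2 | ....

Answer: M ≅ ℤ^1 ⊕ ℤ/2 ⊕ ℤ/4

Derivation:
rank_ℚ(R)=2; free=3−2=1
SNF(R) diag = [2, 4] → torsion [2, 4]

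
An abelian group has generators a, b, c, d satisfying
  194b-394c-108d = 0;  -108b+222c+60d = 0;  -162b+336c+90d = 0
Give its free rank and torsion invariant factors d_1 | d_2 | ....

Answer: M ≅ ℤ^1 ⊕ ℤ/2 ⊕ ℤ/6 ⊕ ℤ/6

Derivation:
rank_ℚ(R)=3; free=4−3=1
SNF(R) diag = [2, 6, 6] → torsion [2, 6, 6]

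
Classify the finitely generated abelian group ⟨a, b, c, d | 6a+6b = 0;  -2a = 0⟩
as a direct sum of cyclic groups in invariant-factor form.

rank_ℚ(R)=2; free=4−2=2
SNF(R) diag = [2, 6] → torsion [2, 6]

Answer: M ≅ ℤ^2 ⊕ ℤ/2 ⊕ ℤ/6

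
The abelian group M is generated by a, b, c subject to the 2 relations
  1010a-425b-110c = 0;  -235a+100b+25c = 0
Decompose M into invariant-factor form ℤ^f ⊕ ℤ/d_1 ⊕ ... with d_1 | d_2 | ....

rank_ℚ(R)=2; free=3−2=1
SNF(R) diag = [5, 15] → torsion [5, 15]

Answer: M ≅ ℤ^1 ⊕ ℤ/5 ⊕ ℤ/15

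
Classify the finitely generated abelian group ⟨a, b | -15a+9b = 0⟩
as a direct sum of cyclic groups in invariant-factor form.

Answer: M ≅ ℤ^1 ⊕ ℤ/3

Derivation:
rank_ℚ(R)=1; free=2−1=1
SNF(R) diag = [3] → torsion [3]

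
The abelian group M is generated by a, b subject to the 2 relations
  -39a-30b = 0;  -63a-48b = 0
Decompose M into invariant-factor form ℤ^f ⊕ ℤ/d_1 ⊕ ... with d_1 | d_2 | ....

Answer: M ≅ ℤ/3 ⊕ ℤ/6

Derivation:
rank_ℚ(R)=2; free=2−2=0
SNF(R) diag = [3, 6] → torsion [3, 6]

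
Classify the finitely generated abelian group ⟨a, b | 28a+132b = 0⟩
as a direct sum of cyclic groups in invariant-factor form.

Answer: M ≅ ℤ^1 ⊕ ℤ/4

Derivation:
rank_ℚ(R)=1; free=2−1=1
SNF(R) diag = [4] → torsion [4]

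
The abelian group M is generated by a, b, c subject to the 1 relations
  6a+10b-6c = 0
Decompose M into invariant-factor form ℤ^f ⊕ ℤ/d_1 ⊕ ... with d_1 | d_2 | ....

Answer: M ≅ ℤ^2 ⊕ ℤ/2

Derivation:
rank_ℚ(R)=1; free=3−1=2
SNF(R) diag = [2] → torsion [2]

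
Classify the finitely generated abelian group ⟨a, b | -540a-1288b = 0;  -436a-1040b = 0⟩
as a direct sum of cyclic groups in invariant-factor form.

Answer: M ≅ ℤ/4 ⊕ ℤ/8

Derivation:
rank_ℚ(R)=2; free=2−2=0
SNF(R) diag = [4, 8] → torsion [4, 8]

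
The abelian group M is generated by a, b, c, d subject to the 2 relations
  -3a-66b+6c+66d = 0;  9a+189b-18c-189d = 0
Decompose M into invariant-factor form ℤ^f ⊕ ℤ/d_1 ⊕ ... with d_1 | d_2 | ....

rank_ℚ(R)=2; free=4−2=2
SNF(R) diag = [3, 9] → torsion [3, 9]

Answer: M ≅ ℤ^2 ⊕ ℤ/3 ⊕ ℤ/9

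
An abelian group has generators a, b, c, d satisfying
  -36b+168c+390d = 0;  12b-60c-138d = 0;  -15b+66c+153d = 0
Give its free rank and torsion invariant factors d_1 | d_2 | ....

Answer: M ≅ ℤ^1 ⊕ ℤ/3 ⊕ ℤ/6 ⊕ ℤ/12

Derivation:
rank_ℚ(R)=3; free=4−3=1
SNF(R) diag = [3, 6, 12] → torsion [3, 6, 12]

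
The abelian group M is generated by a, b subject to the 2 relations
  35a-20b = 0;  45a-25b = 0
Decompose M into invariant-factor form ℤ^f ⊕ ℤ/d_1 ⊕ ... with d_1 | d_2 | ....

rank_ℚ(R)=2; free=2−2=0
SNF(R) diag = [5, 5] → torsion [5, 5]

Answer: M ≅ ℤ/5 ⊕ ℤ/5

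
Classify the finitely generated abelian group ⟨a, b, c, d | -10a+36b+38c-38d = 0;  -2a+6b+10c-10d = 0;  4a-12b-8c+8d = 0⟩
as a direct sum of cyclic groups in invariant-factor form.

Answer: M ≅ ℤ^1 ⊕ ℤ/2 ⊕ ℤ/6 ⊕ ℤ/12

Derivation:
rank_ℚ(R)=3; free=4−3=1
SNF(R) diag = [2, 6, 12] → torsion [2, 6, 12]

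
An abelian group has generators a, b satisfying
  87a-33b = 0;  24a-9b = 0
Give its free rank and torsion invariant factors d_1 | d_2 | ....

Answer: M ≅ ℤ/3 ⊕ ℤ/3

Derivation:
rank_ℚ(R)=2; free=2−2=0
SNF(R) diag = [3, 3] → torsion [3, 3]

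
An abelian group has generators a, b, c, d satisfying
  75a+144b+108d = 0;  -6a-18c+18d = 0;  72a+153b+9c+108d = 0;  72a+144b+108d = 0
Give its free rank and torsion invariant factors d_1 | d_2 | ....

rank_ℚ(R)=4; free=4−4=0
SNF(R) diag = [3, 9, 18, 36] → torsion [3, 9, 18, 36]

Answer: M ≅ ℤ/3 ⊕ ℤ/9 ⊕ ℤ/18 ⊕ ℤ/36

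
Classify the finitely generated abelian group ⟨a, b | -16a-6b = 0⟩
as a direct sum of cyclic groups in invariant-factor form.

rank_ℚ(R)=1; free=2−1=1
SNF(R) diag = [2] → torsion [2]

Answer: M ≅ ℤ^1 ⊕ ℤ/2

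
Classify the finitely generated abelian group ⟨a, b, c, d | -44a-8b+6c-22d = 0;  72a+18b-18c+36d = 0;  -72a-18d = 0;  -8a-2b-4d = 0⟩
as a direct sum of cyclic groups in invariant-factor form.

Answer: M ≅ ℤ/2 ⊕ ℤ/6 ⊕ ℤ/18 ⊕ ℤ/36

Derivation:
rank_ℚ(R)=4; free=4−4=0
SNF(R) diag = [2, 6, 18, 36] → torsion [2, 6, 18, 36]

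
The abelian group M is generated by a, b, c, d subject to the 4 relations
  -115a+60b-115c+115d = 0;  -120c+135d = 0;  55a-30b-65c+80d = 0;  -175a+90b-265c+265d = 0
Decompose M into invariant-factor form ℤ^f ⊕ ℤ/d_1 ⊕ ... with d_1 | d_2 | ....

rank_ℚ(R)=4; free=4−4=0
SNF(R) diag = [5, 15, 30, 90] → torsion [5, 15, 30, 90]

Answer: M ≅ ℤ/5 ⊕ ℤ/15 ⊕ ℤ/30 ⊕ ℤ/90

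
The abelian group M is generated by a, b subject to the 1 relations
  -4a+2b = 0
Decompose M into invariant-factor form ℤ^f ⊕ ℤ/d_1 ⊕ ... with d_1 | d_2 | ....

rank_ℚ(R)=1; free=2−1=1
SNF(R) diag = [2] → torsion [2]

Answer: M ≅ ℤ^1 ⊕ ℤ/2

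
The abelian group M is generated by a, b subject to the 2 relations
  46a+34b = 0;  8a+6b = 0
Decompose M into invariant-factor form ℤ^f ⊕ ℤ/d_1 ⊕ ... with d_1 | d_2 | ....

rank_ℚ(R)=2; free=2−2=0
SNF(R) diag = [2, 2] → torsion [2, 2]

Answer: M ≅ ℤ/2 ⊕ ℤ/2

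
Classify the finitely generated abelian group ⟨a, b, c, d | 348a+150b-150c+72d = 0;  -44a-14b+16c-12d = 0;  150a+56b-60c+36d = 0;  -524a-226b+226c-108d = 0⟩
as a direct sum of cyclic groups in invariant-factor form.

Answer: M ≅ ℤ/2 ⊕ ℤ/2 ⊕ ℤ/6 ⊕ ℤ/12

Derivation:
rank_ℚ(R)=4; free=4−4=0
SNF(R) diag = [2, 2, 6, 12] → torsion [2, 2, 6, 12]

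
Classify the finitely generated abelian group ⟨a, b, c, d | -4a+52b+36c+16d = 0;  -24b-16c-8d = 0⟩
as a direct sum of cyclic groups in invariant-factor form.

rank_ℚ(R)=2; free=4−2=2
SNF(R) diag = [4, 8] → torsion [4, 8]

Answer: M ≅ ℤ^2 ⊕ ℤ/4 ⊕ ℤ/8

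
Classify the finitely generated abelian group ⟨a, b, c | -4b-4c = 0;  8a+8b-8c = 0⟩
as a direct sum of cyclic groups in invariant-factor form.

rank_ℚ(R)=2; free=3−2=1
SNF(R) diag = [4, 8] → torsion [4, 8]

Answer: M ≅ ℤ^1 ⊕ ℤ/4 ⊕ ℤ/8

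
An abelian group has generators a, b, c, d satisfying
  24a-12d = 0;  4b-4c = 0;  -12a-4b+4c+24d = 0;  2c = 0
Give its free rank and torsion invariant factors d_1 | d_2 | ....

Answer: M ≅ ℤ/2 ⊕ ℤ/4 ⊕ ℤ/12 ⊕ ℤ/36

Derivation:
rank_ℚ(R)=4; free=4−4=0
SNF(R) diag = [2, 4, 12, 36] → torsion [2, 4, 12, 36]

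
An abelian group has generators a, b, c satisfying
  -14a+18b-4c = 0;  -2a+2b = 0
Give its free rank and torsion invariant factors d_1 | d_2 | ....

Answer: M ≅ ℤ^1 ⊕ ℤ/2 ⊕ ℤ/4

Derivation:
rank_ℚ(R)=2; free=3−2=1
SNF(R) diag = [2, 4] → torsion [2, 4]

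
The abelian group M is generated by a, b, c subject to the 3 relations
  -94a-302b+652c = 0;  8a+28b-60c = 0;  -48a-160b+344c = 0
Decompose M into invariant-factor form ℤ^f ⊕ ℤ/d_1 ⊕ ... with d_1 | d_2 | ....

Answer: M ≅ ℤ/2 ⊕ ℤ/4 ⊕ ℤ/8

Derivation:
rank_ℚ(R)=3; free=3−3=0
SNF(R) diag = [2, 4, 8] → torsion [2, 4, 8]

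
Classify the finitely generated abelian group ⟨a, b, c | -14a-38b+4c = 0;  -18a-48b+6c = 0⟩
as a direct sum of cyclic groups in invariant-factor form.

rank_ℚ(R)=2; free=3−2=1
SNF(R) diag = [2, 6] → torsion [2, 6]

Answer: M ≅ ℤ^1 ⊕ ℤ/2 ⊕ ℤ/6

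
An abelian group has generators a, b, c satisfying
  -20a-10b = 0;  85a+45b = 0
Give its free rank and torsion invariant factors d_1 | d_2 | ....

rank_ℚ(R)=2; free=3−2=1
SNF(R) diag = [5, 10] → torsion [5, 10]

Answer: M ≅ ℤ^1 ⊕ ℤ/5 ⊕ ℤ/10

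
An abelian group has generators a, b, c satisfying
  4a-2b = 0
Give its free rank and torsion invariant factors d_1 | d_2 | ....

Answer: M ≅ ℤ^2 ⊕ ℤ/2

Derivation:
rank_ℚ(R)=1; free=3−1=2
SNF(R) diag = [2] → torsion [2]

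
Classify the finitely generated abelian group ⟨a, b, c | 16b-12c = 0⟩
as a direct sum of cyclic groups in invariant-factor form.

Answer: M ≅ ℤ^2 ⊕ ℤ/4

Derivation:
rank_ℚ(R)=1; free=3−1=2
SNF(R) diag = [4] → torsion [4]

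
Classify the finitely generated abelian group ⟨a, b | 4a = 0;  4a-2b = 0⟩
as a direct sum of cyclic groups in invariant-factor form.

rank_ℚ(R)=2; free=2−2=0
SNF(R) diag = [2, 4] → torsion [2, 4]

Answer: M ≅ ℤ/2 ⊕ ℤ/4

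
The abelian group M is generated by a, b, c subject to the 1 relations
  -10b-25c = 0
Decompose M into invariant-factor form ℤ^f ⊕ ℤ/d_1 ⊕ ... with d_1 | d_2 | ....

Answer: M ≅ ℤ^2 ⊕ ℤ/5

Derivation:
rank_ℚ(R)=1; free=3−1=2
SNF(R) diag = [5] → torsion [5]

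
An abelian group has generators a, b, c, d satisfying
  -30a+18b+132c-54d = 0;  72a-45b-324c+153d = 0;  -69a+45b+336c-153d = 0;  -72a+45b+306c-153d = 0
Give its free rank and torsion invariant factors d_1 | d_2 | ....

Answer: M ≅ ℤ/3 ⊕ ℤ/9 ⊕ ℤ/18 ⊕ ℤ/36

Derivation:
rank_ℚ(R)=4; free=4−4=0
SNF(R) diag = [3, 9, 18, 36] → torsion [3, 9, 18, 36]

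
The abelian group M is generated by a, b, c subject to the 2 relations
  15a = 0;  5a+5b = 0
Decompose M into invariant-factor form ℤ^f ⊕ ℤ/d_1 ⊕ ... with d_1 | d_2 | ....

Answer: M ≅ ℤ^1 ⊕ ℤ/5 ⊕ ℤ/15

Derivation:
rank_ℚ(R)=2; free=3−2=1
SNF(R) diag = [5, 15] → torsion [5, 15]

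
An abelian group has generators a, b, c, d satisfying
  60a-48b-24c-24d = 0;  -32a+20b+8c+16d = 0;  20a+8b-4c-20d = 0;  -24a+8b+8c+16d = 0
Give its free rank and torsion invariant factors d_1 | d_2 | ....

Answer: M ≅ ℤ/4 ⊕ ℤ/4 ⊕ ℤ/12 ⊕ ℤ/24

Derivation:
rank_ℚ(R)=4; free=4−4=0
SNF(R) diag = [4, 4, 12, 24] → torsion [4, 4, 12, 24]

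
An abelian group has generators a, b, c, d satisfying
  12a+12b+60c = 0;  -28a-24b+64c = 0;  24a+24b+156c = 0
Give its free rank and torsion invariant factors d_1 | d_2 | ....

Answer: M ≅ ℤ^1 ⊕ ℤ/4 ⊕ ℤ/12 ⊕ ℤ/36

Derivation:
rank_ℚ(R)=3; free=4−3=1
SNF(R) diag = [4, 12, 36] → torsion [4, 12, 36]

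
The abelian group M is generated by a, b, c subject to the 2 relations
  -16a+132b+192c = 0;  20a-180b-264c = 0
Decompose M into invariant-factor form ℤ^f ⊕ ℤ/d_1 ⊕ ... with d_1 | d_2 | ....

Answer: M ≅ ℤ^1 ⊕ ℤ/4 ⊕ ℤ/12

Derivation:
rank_ℚ(R)=2; free=3−2=1
SNF(R) diag = [4, 12] → torsion [4, 12]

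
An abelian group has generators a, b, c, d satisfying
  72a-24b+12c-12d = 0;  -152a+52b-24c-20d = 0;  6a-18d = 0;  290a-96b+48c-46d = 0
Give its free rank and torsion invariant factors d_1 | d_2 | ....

rank_ℚ(R)=4; free=4−4=0
SNF(R) diag = [2, 4, 12, 24] → torsion [2, 4, 12, 24]

Answer: M ≅ ℤ/2 ⊕ ℤ/4 ⊕ ℤ/12 ⊕ ℤ/24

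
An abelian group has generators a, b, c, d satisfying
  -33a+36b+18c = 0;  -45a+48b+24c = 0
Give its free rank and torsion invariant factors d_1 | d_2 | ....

rank_ℚ(R)=2; free=4−2=2
SNF(R) diag = [3, 6] → torsion [3, 6]

Answer: M ≅ ℤ^2 ⊕ ℤ/3 ⊕ ℤ/6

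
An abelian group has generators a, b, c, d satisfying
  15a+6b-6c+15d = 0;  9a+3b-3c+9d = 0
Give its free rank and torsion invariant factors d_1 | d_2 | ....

Answer: M ≅ ℤ^2 ⊕ ℤ/3 ⊕ ℤ/3

Derivation:
rank_ℚ(R)=2; free=4−2=2
SNF(R) diag = [3, 3] → torsion [3, 3]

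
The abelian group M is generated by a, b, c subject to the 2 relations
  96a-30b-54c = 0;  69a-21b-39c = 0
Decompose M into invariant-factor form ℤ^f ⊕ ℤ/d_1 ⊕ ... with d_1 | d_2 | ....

Answer: M ≅ ℤ^1 ⊕ ℤ/3 ⊕ ℤ/6

Derivation:
rank_ℚ(R)=2; free=3−2=1
SNF(R) diag = [3, 6] → torsion [3, 6]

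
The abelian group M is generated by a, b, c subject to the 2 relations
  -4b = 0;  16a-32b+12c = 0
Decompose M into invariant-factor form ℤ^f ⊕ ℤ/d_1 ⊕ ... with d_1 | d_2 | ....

rank_ℚ(R)=2; free=3−2=1
SNF(R) diag = [4, 4] → torsion [4, 4]

Answer: M ≅ ℤ^1 ⊕ ℤ/4 ⊕ ℤ/4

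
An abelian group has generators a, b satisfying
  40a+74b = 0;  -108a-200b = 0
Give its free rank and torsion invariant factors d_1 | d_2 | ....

rank_ℚ(R)=2; free=2−2=0
SNF(R) diag = [2, 4] → torsion [2, 4]

Answer: M ≅ ℤ/2 ⊕ ℤ/4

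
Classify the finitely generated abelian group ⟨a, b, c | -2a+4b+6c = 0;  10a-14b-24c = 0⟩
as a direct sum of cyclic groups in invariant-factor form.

rank_ℚ(R)=2; free=3−2=1
SNF(R) diag = [2, 6] → torsion [2, 6]

Answer: M ≅ ℤ^1 ⊕ ℤ/2 ⊕ ℤ/6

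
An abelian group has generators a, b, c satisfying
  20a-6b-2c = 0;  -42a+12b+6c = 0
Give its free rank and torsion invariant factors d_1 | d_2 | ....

Answer: M ≅ ℤ^1 ⊕ ℤ/2 ⊕ ℤ/6

Derivation:
rank_ℚ(R)=2; free=3−2=1
SNF(R) diag = [2, 6] → torsion [2, 6]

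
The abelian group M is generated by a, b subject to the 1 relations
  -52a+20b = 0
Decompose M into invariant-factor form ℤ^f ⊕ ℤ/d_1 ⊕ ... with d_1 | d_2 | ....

rank_ℚ(R)=1; free=2−1=1
SNF(R) diag = [4] → torsion [4]

Answer: M ≅ ℤ^1 ⊕ ℤ/4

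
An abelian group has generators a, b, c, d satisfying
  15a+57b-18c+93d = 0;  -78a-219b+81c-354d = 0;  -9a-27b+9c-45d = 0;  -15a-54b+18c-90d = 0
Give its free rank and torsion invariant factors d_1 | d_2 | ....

rank_ℚ(R)=4; free=4−4=0
SNF(R) diag = [3, 3, 9, 27] → torsion [3, 3, 9, 27]

Answer: M ≅ ℤ/3 ⊕ ℤ/3 ⊕ ℤ/9 ⊕ ℤ/27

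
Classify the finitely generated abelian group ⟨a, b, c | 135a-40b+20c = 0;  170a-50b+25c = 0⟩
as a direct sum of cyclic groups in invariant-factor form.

rank_ℚ(R)=2; free=3−2=1
SNF(R) diag = [5, 5] → torsion [5, 5]

Answer: M ≅ ℤ^1 ⊕ ℤ/5 ⊕ ℤ/5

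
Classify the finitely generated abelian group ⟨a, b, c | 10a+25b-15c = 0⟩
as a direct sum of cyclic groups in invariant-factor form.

Answer: M ≅ ℤ^2 ⊕ ℤ/5

Derivation:
rank_ℚ(R)=1; free=3−1=2
SNF(R) diag = [5] → torsion [5]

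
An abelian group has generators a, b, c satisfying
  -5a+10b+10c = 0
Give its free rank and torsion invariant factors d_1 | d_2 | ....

rank_ℚ(R)=1; free=3−1=2
SNF(R) diag = [5] → torsion [5]

Answer: M ≅ ℤ^2 ⊕ ℤ/5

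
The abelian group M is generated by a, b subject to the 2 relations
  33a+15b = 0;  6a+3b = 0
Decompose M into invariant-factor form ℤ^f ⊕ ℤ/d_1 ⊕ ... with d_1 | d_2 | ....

rank_ℚ(R)=2; free=2−2=0
SNF(R) diag = [3, 3] → torsion [3, 3]

Answer: M ≅ ℤ/3 ⊕ ℤ/3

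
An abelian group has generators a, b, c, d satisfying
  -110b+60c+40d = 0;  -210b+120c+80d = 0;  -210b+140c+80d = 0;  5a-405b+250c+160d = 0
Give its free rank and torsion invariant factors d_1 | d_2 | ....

rank_ℚ(R)=4; free=4−4=0
SNF(R) diag = [5, 10, 20, 40] → torsion [5, 10, 20, 40]

Answer: M ≅ ℤ/5 ⊕ ℤ/10 ⊕ ℤ/20 ⊕ ℤ/40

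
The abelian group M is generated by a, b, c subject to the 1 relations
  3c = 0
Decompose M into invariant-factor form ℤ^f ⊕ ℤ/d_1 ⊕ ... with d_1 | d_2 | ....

rank_ℚ(R)=1; free=3−1=2
SNF(R) diag = [3] → torsion [3]

Answer: M ≅ ℤ^2 ⊕ ℤ/3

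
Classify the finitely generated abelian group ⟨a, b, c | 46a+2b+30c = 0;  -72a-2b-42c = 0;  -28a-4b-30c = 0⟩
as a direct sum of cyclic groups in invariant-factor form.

rank_ℚ(R)=3; free=3−3=0
SNF(R) diag = [2, 2, 6] → torsion [2, 2, 6]

Answer: M ≅ ℤ/2 ⊕ ℤ/2 ⊕ ℤ/6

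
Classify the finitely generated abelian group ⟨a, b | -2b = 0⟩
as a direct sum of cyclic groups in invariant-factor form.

rank_ℚ(R)=1; free=2−1=1
SNF(R) diag = [2] → torsion [2]

Answer: M ≅ ℤ^1 ⊕ ℤ/2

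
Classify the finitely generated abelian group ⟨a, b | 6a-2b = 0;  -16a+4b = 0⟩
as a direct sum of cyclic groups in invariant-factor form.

Answer: M ≅ ℤ/2 ⊕ ℤ/4

Derivation:
rank_ℚ(R)=2; free=2−2=0
SNF(R) diag = [2, 4] → torsion [2, 4]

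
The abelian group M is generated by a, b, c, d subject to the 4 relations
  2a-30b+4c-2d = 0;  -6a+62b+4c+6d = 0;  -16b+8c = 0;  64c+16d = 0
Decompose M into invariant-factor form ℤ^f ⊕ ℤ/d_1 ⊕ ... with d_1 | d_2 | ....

Answer: M ≅ ℤ/2 ⊕ ℤ/4 ⊕ ℤ/8 ⊕ ℤ/16

Derivation:
rank_ℚ(R)=4; free=4−4=0
SNF(R) diag = [2, 4, 8, 16] → torsion [2, 4, 8, 16]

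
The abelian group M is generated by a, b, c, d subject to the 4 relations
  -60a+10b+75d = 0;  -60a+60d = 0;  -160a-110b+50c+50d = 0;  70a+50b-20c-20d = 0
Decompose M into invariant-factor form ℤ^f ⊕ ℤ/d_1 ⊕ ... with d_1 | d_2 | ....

rank_ℚ(R)=4; free=4−4=0
SNF(R) diag = [5, 10, 30, 60] → torsion [5, 10, 30, 60]

Answer: M ≅ ℤ/5 ⊕ ℤ/10 ⊕ ℤ/30 ⊕ ℤ/60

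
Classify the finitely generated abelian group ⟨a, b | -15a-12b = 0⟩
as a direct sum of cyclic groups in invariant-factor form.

rank_ℚ(R)=1; free=2−1=1
SNF(R) diag = [3] → torsion [3]

Answer: M ≅ ℤ^1 ⊕ ℤ/3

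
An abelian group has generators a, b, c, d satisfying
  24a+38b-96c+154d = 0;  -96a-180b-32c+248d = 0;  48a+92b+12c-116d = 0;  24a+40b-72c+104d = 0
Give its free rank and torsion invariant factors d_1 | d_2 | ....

Answer: M ≅ ℤ/2 ⊕ ℤ/4 ⊕ ℤ/12 ⊕ ℤ/24

Derivation:
rank_ℚ(R)=4; free=4−4=0
SNF(R) diag = [2, 4, 12, 24] → torsion [2, 4, 12, 24]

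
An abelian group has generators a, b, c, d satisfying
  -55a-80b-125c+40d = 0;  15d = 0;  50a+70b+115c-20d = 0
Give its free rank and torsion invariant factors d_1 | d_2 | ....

rank_ℚ(R)=3; free=4−3=1
SNF(R) diag = [5, 15, 15] → torsion [5, 15, 15]

Answer: M ≅ ℤ^1 ⊕ ℤ/5 ⊕ ℤ/15 ⊕ ℤ/15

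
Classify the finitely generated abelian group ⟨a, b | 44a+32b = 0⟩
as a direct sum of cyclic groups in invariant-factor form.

Answer: M ≅ ℤ^1 ⊕ ℤ/4

Derivation:
rank_ℚ(R)=1; free=2−1=1
SNF(R) diag = [4] → torsion [4]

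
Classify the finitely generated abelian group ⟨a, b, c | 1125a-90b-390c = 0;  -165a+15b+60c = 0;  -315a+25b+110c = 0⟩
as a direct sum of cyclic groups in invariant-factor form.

rank_ℚ(R)=3; free=3−3=0
SNF(R) diag = [5, 15, 30] → torsion [5, 15, 30]

Answer: M ≅ ℤ/5 ⊕ ℤ/15 ⊕ ℤ/30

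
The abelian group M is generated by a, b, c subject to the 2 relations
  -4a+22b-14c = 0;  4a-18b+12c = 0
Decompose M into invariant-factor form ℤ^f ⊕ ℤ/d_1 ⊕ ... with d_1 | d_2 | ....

Answer: M ≅ ℤ^1 ⊕ ℤ/2 ⊕ ℤ/2

Derivation:
rank_ℚ(R)=2; free=3−2=1
SNF(R) diag = [2, 2] → torsion [2, 2]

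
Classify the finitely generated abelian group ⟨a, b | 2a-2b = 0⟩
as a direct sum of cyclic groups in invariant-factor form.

Answer: M ≅ ℤ^1 ⊕ ℤ/2

Derivation:
rank_ℚ(R)=1; free=2−1=1
SNF(R) diag = [2] → torsion [2]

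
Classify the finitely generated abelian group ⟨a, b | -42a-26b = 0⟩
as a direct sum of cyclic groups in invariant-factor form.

Answer: M ≅ ℤ^1 ⊕ ℤ/2

Derivation:
rank_ℚ(R)=1; free=2−1=1
SNF(R) diag = [2] → torsion [2]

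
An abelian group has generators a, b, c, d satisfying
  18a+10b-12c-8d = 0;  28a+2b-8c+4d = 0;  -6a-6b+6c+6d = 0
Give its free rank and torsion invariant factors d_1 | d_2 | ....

Answer: M ≅ ℤ^1 ⊕ ℤ/2 ⊕ ℤ/2 ⊕ ℤ/6

Derivation:
rank_ℚ(R)=3; free=4−3=1
SNF(R) diag = [2, 2, 6] → torsion [2, 2, 6]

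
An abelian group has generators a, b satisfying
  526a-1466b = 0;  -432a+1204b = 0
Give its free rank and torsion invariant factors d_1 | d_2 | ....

Answer: M ≅ ℤ/2 ⊕ ℤ/4

Derivation:
rank_ℚ(R)=2; free=2−2=0
SNF(R) diag = [2, 4] → torsion [2, 4]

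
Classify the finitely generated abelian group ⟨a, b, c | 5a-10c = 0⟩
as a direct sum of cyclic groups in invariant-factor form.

Answer: M ≅ ℤ^2 ⊕ ℤ/5

Derivation:
rank_ℚ(R)=1; free=3−1=2
SNF(R) diag = [5] → torsion [5]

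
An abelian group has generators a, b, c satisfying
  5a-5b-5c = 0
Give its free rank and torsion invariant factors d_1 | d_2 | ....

Answer: M ≅ ℤ^2 ⊕ ℤ/5

Derivation:
rank_ℚ(R)=1; free=3−1=2
SNF(R) diag = [5] → torsion [5]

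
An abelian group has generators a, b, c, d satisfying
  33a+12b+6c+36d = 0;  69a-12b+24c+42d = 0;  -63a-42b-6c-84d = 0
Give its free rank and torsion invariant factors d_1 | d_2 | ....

rank_ℚ(R)=3; free=4−3=1
SNF(R) diag = [3, 6, 6] → torsion [3, 6, 6]

Answer: M ≅ ℤ^1 ⊕ ℤ/3 ⊕ ℤ/6 ⊕ ℤ/6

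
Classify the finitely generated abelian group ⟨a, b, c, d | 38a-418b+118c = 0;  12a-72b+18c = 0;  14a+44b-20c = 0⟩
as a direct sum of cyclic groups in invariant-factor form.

Answer: M ≅ ℤ^1 ⊕ ℤ/2 ⊕ ℤ/6 ⊕ ℤ/18

Derivation:
rank_ℚ(R)=3; free=4−3=1
SNF(R) diag = [2, 6, 18] → torsion [2, 6, 18]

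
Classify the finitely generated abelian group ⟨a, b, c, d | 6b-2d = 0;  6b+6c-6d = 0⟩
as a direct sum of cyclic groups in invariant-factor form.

rank_ℚ(R)=2; free=4−2=2
SNF(R) diag = [2, 6] → torsion [2, 6]

Answer: M ≅ ℤ^2 ⊕ ℤ/2 ⊕ ℤ/6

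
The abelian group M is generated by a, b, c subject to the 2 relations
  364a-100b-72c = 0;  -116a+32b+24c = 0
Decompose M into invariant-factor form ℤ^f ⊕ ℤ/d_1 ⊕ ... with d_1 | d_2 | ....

rank_ℚ(R)=2; free=3−2=1
SNF(R) diag = [4, 12] → torsion [4, 12]

Answer: M ≅ ℤ^1 ⊕ ℤ/4 ⊕ ℤ/12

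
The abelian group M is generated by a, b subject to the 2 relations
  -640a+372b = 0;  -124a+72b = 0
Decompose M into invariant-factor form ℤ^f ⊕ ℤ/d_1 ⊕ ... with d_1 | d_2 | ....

Answer: M ≅ ℤ/4 ⊕ ℤ/12

Derivation:
rank_ℚ(R)=2; free=2−2=0
SNF(R) diag = [4, 12] → torsion [4, 12]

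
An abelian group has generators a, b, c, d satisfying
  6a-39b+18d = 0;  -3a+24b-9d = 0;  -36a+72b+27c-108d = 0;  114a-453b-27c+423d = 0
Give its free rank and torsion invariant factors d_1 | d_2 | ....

rank_ℚ(R)=4; free=4−4=0
SNF(R) diag = [3, 9, 27, 81] → torsion [3, 9, 27, 81]

Answer: M ≅ ℤ/3 ⊕ ℤ/9 ⊕ ℤ/27 ⊕ ℤ/81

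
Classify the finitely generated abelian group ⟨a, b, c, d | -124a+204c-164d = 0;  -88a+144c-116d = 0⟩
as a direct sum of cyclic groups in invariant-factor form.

Answer: M ≅ ℤ^2 ⊕ ℤ/4 ⊕ ℤ/12

Derivation:
rank_ℚ(R)=2; free=4−2=2
SNF(R) diag = [4, 12] → torsion [4, 12]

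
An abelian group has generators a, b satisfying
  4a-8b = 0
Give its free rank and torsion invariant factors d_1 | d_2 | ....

rank_ℚ(R)=1; free=2−1=1
SNF(R) diag = [4] → torsion [4]

Answer: M ≅ ℤ^1 ⊕ ℤ/4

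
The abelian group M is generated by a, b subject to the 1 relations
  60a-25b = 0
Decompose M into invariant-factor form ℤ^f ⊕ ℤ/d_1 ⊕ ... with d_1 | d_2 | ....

Answer: M ≅ ℤ^1 ⊕ ℤ/5

Derivation:
rank_ℚ(R)=1; free=2−1=1
SNF(R) diag = [5] → torsion [5]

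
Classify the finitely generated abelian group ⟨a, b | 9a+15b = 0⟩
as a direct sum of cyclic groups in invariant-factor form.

Answer: M ≅ ℤ^1 ⊕ ℤ/3

Derivation:
rank_ℚ(R)=1; free=2−1=1
SNF(R) diag = [3] → torsion [3]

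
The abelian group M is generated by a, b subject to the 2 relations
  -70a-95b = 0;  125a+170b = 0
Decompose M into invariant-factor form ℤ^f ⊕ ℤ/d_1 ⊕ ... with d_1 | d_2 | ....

Answer: M ≅ ℤ/5 ⊕ ℤ/5

Derivation:
rank_ℚ(R)=2; free=2−2=0
SNF(R) diag = [5, 5] → torsion [5, 5]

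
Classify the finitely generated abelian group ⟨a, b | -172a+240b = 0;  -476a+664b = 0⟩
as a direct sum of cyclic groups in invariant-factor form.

Answer: M ≅ ℤ/4 ⊕ ℤ/8

Derivation:
rank_ℚ(R)=2; free=2−2=0
SNF(R) diag = [4, 8] → torsion [4, 8]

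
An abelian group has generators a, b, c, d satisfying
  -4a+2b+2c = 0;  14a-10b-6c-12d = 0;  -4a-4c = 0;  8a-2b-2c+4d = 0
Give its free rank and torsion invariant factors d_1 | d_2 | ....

Answer: M ≅ ℤ/2 ⊕ ℤ/2 ⊕ ℤ/4 ⊕ ℤ/4

Derivation:
rank_ℚ(R)=4; free=4−4=0
SNF(R) diag = [2, 2, 4, 4] → torsion [2, 2, 4, 4]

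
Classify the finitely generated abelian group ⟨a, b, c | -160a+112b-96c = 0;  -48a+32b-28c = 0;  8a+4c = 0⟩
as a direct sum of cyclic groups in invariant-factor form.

rank_ℚ(R)=3; free=3−3=0
SNF(R) diag = [4, 8, 16] → torsion [4, 8, 16]

Answer: M ≅ ℤ/4 ⊕ ℤ/8 ⊕ ℤ/16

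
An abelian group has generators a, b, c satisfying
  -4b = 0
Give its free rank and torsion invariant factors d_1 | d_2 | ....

rank_ℚ(R)=1; free=3−1=2
SNF(R) diag = [4] → torsion [4]

Answer: M ≅ ℤ^2 ⊕ ℤ/4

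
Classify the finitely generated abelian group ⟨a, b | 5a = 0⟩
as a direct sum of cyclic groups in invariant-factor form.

rank_ℚ(R)=1; free=2−1=1
SNF(R) diag = [5] → torsion [5]

Answer: M ≅ ℤ^1 ⊕ ℤ/5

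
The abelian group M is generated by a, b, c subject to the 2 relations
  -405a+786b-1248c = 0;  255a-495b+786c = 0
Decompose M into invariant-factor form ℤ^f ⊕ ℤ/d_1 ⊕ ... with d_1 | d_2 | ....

Answer: M ≅ ℤ^1 ⊕ ℤ/3 ⊕ ℤ/3

Derivation:
rank_ℚ(R)=2; free=3−2=1
SNF(R) diag = [3, 3] → torsion [3, 3]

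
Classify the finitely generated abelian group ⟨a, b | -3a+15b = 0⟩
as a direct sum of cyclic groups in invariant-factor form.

rank_ℚ(R)=1; free=2−1=1
SNF(R) diag = [3] → torsion [3]

Answer: M ≅ ℤ^1 ⊕ ℤ/3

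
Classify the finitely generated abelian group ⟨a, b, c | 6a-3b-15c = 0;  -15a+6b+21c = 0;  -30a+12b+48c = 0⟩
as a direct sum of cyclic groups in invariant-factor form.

rank_ℚ(R)=3; free=3−3=0
SNF(R) diag = [3, 3, 6] → torsion [3, 3, 6]

Answer: M ≅ ℤ/3 ⊕ ℤ/3 ⊕ ℤ/6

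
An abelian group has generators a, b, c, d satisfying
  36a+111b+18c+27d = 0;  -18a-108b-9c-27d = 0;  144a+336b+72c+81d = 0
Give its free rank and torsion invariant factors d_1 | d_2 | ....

rank_ℚ(R)=3; free=4−3=1
SNF(R) diag = [3, 9, 27] → torsion [3, 9, 27]

Answer: M ≅ ℤ^1 ⊕ ℤ/3 ⊕ ℤ/9 ⊕ ℤ/27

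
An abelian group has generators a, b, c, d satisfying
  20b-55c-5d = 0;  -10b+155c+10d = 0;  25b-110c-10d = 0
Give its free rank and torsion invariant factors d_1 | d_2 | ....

rank_ℚ(R)=3; free=4−3=1
SNF(R) diag = [5, 15, 45] → torsion [5, 15, 45]

Answer: M ≅ ℤ^1 ⊕ ℤ/5 ⊕ ℤ/15 ⊕ ℤ/45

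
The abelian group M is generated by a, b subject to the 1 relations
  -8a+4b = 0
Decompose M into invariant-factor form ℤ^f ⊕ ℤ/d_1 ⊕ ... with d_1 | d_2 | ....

Answer: M ≅ ℤ^1 ⊕ ℤ/4

Derivation:
rank_ℚ(R)=1; free=2−1=1
SNF(R) diag = [4] → torsion [4]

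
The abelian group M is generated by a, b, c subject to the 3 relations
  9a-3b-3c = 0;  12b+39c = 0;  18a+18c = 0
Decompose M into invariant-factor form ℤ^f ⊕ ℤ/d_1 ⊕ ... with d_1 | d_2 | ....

rank_ℚ(R)=3; free=3−3=0
SNF(R) diag = [3, 9, 18] → torsion [3, 9, 18]

Answer: M ≅ ℤ/3 ⊕ ℤ/9 ⊕ ℤ/18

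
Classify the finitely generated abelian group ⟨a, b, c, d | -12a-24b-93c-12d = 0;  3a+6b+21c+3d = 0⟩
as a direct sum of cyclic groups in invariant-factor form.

rank_ℚ(R)=2; free=4−2=2
SNF(R) diag = [3, 9] → torsion [3, 9]

Answer: M ≅ ℤ^2 ⊕ ℤ/3 ⊕ ℤ/9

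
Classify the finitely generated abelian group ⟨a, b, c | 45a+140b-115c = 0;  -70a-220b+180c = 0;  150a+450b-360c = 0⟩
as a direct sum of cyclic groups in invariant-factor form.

rank_ℚ(R)=3; free=3−3=0
SNF(R) diag = [5, 10, 30] → torsion [5, 10, 30]

Answer: M ≅ ℤ/5 ⊕ ℤ/10 ⊕ ℤ/30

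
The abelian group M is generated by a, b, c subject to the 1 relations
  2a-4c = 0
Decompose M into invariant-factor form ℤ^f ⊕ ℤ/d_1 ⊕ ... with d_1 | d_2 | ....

rank_ℚ(R)=1; free=3−1=2
SNF(R) diag = [2] → torsion [2]

Answer: M ≅ ℤ^2 ⊕ ℤ/2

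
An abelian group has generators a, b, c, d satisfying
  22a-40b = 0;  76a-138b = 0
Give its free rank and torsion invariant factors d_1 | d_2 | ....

rank_ℚ(R)=2; free=4−2=2
SNF(R) diag = [2, 2] → torsion [2, 2]

Answer: M ≅ ℤ^2 ⊕ ℤ/2 ⊕ ℤ/2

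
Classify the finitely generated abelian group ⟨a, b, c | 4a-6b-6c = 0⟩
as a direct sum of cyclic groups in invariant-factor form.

rank_ℚ(R)=1; free=3−1=2
SNF(R) diag = [2] → torsion [2]

Answer: M ≅ ℤ^2 ⊕ ℤ/2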